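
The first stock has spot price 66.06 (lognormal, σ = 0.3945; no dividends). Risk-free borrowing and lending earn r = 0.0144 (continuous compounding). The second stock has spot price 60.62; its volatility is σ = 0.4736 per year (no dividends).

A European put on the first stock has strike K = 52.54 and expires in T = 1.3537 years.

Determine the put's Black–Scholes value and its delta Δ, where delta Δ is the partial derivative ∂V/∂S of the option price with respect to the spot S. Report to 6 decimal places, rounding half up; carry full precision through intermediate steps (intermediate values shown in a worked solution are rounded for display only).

price = 4.895369
Δ = -0.220396

σ√T = 0.3945·√1.3537 = 0.458995
d₁ = (ln(S/K) + (r+σ²/2)T) / (σ√T) = (ln(66.06/52.54) + (0.0144+0.3945²/2)·1.3537) / 0.458995 = (0.228989 + 0.124832) / 0.458995 = 0.770858
d₂ = d₁ − σ√T = 0.770858 − 0.458995 = 0.311863
e^{−rT} = 0.980695
N(−d₁) = 0.220396,  N(−d₂) = 0.377572
Put price V = K·e^{−rT}·N(−d₂) − S·N(−d₁) = 19.454696 − 14.559327 = 4.895369
Δ = −N(−d₁) = -0.220396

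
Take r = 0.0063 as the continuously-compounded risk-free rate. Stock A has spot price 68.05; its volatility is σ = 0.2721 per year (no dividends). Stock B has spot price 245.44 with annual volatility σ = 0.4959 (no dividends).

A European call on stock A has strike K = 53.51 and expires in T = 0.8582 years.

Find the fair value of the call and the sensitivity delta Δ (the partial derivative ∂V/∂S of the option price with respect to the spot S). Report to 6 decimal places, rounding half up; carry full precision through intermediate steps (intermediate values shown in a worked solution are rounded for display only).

price = 16.147014
Δ = 0.864569

σ√T = 0.2721·√0.8582 = 0.252071
d₁ = (ln(S/K) + (r+σ²/2)T) / (σ√T) = (ln(68.05/53.51) + (0.0063+0.2721²/2)·0.8582) / 0.252071 = (0.240374 + 0.037177) / 0.252071 = 1.101082
d₂ = d₁ − σ√T = 1.101082 − 0.252071 = 0.849011
e^{−rT} = 0.994608
N(d₁) = 0.864569,  N(d₂) = 0.802062
Call price V = S·N(d₁) − K·e^{−rT}·N(d₂) = 58.833952 − 42.686938 = 16.147014
Δ = N(d₁) = 0.864569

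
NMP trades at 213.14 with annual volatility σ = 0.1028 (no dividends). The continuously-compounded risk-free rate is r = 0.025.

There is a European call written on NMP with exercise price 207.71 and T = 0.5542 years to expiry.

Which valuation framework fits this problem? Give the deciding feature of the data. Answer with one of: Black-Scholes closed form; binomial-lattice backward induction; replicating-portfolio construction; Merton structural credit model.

framework: Black-Scholes closed form

Key observation: the strike-207.71 call on NMP is European-exercise on a continuously-modelled lognormal underlying, so its value is a single closed-form evaluation.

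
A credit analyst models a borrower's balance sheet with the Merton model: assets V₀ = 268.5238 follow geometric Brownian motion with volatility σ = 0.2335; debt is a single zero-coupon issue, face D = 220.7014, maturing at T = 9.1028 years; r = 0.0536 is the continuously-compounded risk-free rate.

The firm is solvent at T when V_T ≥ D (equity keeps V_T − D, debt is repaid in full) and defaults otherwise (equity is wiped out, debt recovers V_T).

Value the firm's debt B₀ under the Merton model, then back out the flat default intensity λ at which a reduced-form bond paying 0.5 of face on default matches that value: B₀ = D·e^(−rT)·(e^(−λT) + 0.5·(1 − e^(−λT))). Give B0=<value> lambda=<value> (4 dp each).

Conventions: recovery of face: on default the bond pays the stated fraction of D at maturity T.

B0=124.1134 lambda=0.0202

Equity is a call on the firm's assets struck at D = 220.7014:
d₁ = [ln(V₀/D) + (r + σ²/2)T] / (σ√T)
   = [ln(268.5238/220.7014) + (0.0536 + 0.5·0.2335²)·9.1028] / (0.2335·√9.1028)
   = [0.196129 + 0.736063] / 0.704489 = 1.323216
d₂ = d₁ − σ√T = 1.323216 − 0.704489 = 0.618727
N(d₁) = 0.907118,  N(d₂) = 0.731952,  e^(−rT) = 0.613908
E₀ = V₀·N(d₁) − D·e^(−rT)·N(d₂)
   = 268.5238·0.907118 − 220.7014·0.613908·0.731952 = 144.410411
B₀ = V₀ − E₀ = 268.5238 − 144.410411 = 124.113389
e^(−λT) = (B₀·e^(rT)/D − 0.5)/(1 − 0.5) = (124.1134·1.628908/220.7014 − 0.5)/0.5 = 0.83206229
λ = −ln(0.83206229)/9.1028 = 0.020197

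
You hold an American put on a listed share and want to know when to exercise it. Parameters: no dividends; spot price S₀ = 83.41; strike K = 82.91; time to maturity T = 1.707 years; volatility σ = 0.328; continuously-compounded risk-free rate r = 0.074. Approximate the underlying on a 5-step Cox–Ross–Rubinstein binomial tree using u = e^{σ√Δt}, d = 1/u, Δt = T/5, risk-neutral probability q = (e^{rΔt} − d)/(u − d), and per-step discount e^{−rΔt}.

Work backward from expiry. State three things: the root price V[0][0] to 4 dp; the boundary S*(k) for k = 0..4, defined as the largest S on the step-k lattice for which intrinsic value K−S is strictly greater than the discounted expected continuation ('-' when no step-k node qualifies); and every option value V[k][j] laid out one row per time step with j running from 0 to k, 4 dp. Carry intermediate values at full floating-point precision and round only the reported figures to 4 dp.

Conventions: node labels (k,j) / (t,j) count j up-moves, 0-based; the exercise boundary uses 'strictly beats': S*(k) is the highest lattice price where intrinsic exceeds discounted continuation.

params: Δt=0.34140 u=1.21124 d=0.82560 q=0.51858 e^(-rΔt)=0.97505
t_5 payoffs: 50.9167 35.9722 14.0470 0.0000 0.0000 0.0000
t_4: node(4,0) S=38.7517 payoff=44.1583 vs cont=42.0900 → 44.1583 [stop]  node(4,1) S=56.8531 payoff=26.0569 vs cont=23.9885 → 26.0569 [stop]  node(4,2) S=83.4100 payoff=0.0000 vs cont=6.5938 → 6.5938 [wait]  node(4,3) S=122.3720 payoff=0.0000 vs cont=0.0000 → 0.0000 [wait]  node(4,4) S=179.5336 payoff=0.0000 vs cont=0.0000 → 0.0000 [wait]  ⇒ S*(4)=56.8531
t_3: node(3,0) S=46.9378 payoff=35.9722 vs cont=33.9039 → 35.9722 [stop]  node(3,1) S=68.8630 payoff=14.0470 vs cont=15.5655 → 15.5655 [wait]  node(3,2) S=101.0299 payoff=0.0000 vs cont=3.0952 → 3.0952 [wait]  node(3,3) S=148.2224 payoff=0.0000 vs cont=0.0000 → 0.0000 [wait]  ⇒ S*(3)=46.9378
t_2: node(2,0) S=56.8531 payoff=26.0569 vs cont=24.7564 → 26.0569 [stop]  node(2,1) S=83.4100 payoff=0.0000 vs cont=8.8717 → 8.8717 [wait]  node(2,2) S=122.3720 payoff=0.0000 vs cont=1.4529 → 1.4529 [wait]  ⇒ S*(2)=56.8531
t_1: node(1,0) S=68.8630 payoff=14.0470 vs cont=16.7173 → 16.7173 [wait]  node(1,1) S=101.0299 payoff=0.0000 vs cont=4.8991 → 4.8991 [wait]  ⇒ S*(1)=-
t_0: node(0,0) S=83.4100 payoff=0.0000 vs cont=10.3245 → 10.3245 [wait]  ⇒ S*(0)=-

price = 10.3245
boundary = - - 56.8531 46.9378 56.8531
tree:
10.3245
16.7173 4.8991
26.0569 8.8717 1.4529
35.9722 15.5655 3.0952 0.0000
44.1583 26.0569 6.5938 0.0000 0.0000
50.9167 35.9722 14.0470 0.0000 0.0000 0.0000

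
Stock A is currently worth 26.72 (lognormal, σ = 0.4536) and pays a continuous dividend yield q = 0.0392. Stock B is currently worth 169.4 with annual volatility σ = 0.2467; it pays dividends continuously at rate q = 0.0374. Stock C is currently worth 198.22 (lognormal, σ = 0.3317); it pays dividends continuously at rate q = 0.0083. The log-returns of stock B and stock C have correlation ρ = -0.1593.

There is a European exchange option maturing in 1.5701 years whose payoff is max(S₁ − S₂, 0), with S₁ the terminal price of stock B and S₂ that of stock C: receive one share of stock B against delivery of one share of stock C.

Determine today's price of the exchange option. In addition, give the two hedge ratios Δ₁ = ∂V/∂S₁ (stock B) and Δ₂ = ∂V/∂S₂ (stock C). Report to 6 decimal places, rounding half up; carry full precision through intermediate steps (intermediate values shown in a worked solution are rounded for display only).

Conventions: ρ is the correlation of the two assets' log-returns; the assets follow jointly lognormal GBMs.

exchange price = 23.446456
Δ1 = 0.438930
Δ2 = -0.256827

σ_eff = √(σ₁² + σ₂² − 2ρσ₁σ₂) = √(0.2467² + 0.3317² − 2·-0.1593·0.2467·0.3317) = 0.443798
d₁ = (ln(S₁/S₂) + (q₂ − q₁ + σ_eff²/2)T) / (σ_eff√T) = (ln(169.4/198.22) + (0.0083 − 0.0374 + 0.098478)·1.5701) / 0.556095 = -0.086646
d₂ = d₁ − σ_eff√T = -0.086646 − 0.556095 = -0.642742
N(d₁) = 0.465476,  N(d₂) = 0.260196
V = S₁·e^{−q₁T}·N(d₁) − S₂·e^{−q₂T}·N(d₂) = 74.354710 − 50.908254 = 23.446456
Key observation: pricing in stock C-units makes this a unit-strike call on the ratio S₁/S₂ — the risk-free rate cancels and cannot affect the value.
Δ₁ = e^{−q₁T}·N(d₁) = 0.438930;  Δ₂ = −e^{−q₂T}·N(d₂) = -0.256827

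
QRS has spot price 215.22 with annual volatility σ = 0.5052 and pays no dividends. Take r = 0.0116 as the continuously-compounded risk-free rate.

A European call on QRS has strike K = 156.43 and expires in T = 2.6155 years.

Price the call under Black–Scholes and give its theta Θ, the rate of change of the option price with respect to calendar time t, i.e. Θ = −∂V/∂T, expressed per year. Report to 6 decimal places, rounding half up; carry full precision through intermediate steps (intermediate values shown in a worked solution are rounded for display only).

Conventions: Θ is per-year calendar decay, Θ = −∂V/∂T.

σ√T = 0.5052·√2.6155 = 0.817035
d₁ = (ln(S/K) + (r+σ²/2)T) / (σ√T) = (ln(215.22/156.43) + (0.0116+0.5052²/2)·2.6155) / 0.817035 = (0.319052 + 0.364113) / 0.817035 = 0.836151
d₂ = d₁ − σ√T = 0.836151 − 0.817035 = 0.019116
e^{−rT} = 0.970116
N(d₁) = 0.798465,  N(d₂) = 0.507626
Call price V = S·N(d₁) − K·e^{−rT}·N(d₂) = 171.845671 − 77.034877 = 94.810794
φ(d₁) = (1/√(2π))·e^{−d₁²/2} = 0.281249
Θ = −S·φ(d₁)·σ/(2√T) − r·K·e^{−rT}·N(d₂) = −9.454321 − 0.893605 = -10.347925

price = 94.810794
Θ = -10.347925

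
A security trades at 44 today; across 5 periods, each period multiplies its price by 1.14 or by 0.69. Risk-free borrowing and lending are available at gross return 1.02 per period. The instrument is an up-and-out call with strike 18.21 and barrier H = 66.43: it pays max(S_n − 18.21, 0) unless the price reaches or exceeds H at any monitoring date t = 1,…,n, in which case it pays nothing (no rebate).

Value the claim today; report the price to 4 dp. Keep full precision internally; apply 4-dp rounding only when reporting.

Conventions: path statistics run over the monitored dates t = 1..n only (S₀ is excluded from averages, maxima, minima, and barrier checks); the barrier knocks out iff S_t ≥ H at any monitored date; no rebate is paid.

price = 12.5500

Risk-neutral up-probability p* = (R−d)/(u−d) = (1.02−0.69)/(1.14−0.69) = 0.7333; the claim prices as the p*-weighted sum of path payoffs discounted by R^5.
Enumerate all 2^5 = 32 price paths (U = up ×1.14, D = down ×0.69); each path with k up-moves has probability p*^k·(1−p*)^(5−k).
DDDDD: M=30.3600, payoff=0.0000, prob=0.001348
UDDDD: M=50.1600, payoff=0.0000, prob=0.003708
DUDDD: M=34.6104, payoff=0.0000, prob=0.003708
UUDDD: M=57.1824, payoff=0.5749, prob=0.010198
DDUDD: M=30.3600, payoff=0.0000, prob=0.003708
UDUDD: M=50.1600, payoff=0.5749, prob=0.010198
DUUDD: M=39.4559, payoff=0.5749, prob=0.010198
UUUDD: M=65.1879, payoff=12.8260, prob=0.028044
DDDUD: M=30.3600, payoff=0.0000, prob=0.003708
UDDUD: M=50.1600, payoff=0.5749, prob=0.010198
DUDUD: M=34.6104, payoff=0.5749, prob=0.010198
UUDUD: M=57.1824, payoff=12.8260, prob=0.028044
DDUUD: M=30.3600, payoff=0.5749, prob=0.010198
UDUUD: M=50.1600, payoff=12.8260, prob=0.028044
DUUUD: M=44.9797, payoff=12.8260, prob=0.028044
UUUUD: M=74.3142, payoff=0.0000, prob=0.077121
DDDDU: M=30.3600, payoff=0.0000, prob=0.003708
UDDDU: M=50.1600, payoff=0.5749, prob=0.010198
DUDDU: M=34.6104, payoff=0.5749, prob=0.010198
UUDDU: M=57.1824, payoff=12.8260, prob=0.028044
DDUDU: M=30.3600, payoff=0.5749, prob=0.010198
UDUDU: M=50.1600, payoff=12.8260, prob=0.028044
DUUDU: M=39.4559, payoff=12.8260, prob=0.028044
UUUDU: M=65.1879, payoff=33.0668, prob=0.077121
DDDUU: M=30.3600, payoff=0.5749, prob=0.010198
UDDUU: M=50.1600, payoff=12.8260, prob=0.028044
DUDUU: M=34.6104, payoff=12.8260, prob=0.028044
UUDUU: M=57.1824, payoff=33.0668, prob=0.077121
DDUUU: M=31.0360, payoff=12.8260, prob=0.028044
UDUUU: M=51.2768, payoff=33.0668, prob=0.077121
DUUUU: M=51.2768, payoff=33.0668, prob=0.077121
UUUUU: M=84.7182, payoff=0.0000, prob=0.212084
Price = Σ prob·payoff / R^5 = 13.856192 / 1.104081 = 12.5500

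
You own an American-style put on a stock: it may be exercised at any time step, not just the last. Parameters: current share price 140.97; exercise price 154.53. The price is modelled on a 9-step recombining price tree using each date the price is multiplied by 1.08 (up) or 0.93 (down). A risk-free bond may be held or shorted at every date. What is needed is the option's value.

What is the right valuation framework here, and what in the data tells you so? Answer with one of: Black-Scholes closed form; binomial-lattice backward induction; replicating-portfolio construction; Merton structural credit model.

Key observation: an American put (K = 154.53, S₀ = 140.97) on a 9-date tree has no closed form — the optimal stopping decision is embedded and must be resolved recursively from expiry.

framework: binomial-lattice backward induction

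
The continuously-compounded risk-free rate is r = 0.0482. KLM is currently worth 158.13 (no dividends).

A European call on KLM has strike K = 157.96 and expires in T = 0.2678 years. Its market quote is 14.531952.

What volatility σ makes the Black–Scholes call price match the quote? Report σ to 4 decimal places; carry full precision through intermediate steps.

At σ = 0.4143 the Black–Scholes value reproduces the quote:
σ√T = 0.4143·√0.2678 = 0.214398
d₁ = (ln(S/K) + (r+σ²/2)T) / (σ√T) = (ln(158.13/157.96) + (0.0482+0.4143²/2)·0.2678) / 0.214398 = (0.001076 + 0.035891) / 0.214398 = 0.172422
d₂ = d₁ − σ√T = 0.172422 − 0.214398 = -0.041976
e^{−rT} = 0.987175
N(d₁) = 0.568447,  N(d₂) = 0.483259
V = S·N(d₁) − K·e^{−rT}·N(d₂) = 89.888516 − 75.356564 = 14.531952 (matching the quote); vega is positive throughout, so no other σ reproduces this price

sigma = 0.4143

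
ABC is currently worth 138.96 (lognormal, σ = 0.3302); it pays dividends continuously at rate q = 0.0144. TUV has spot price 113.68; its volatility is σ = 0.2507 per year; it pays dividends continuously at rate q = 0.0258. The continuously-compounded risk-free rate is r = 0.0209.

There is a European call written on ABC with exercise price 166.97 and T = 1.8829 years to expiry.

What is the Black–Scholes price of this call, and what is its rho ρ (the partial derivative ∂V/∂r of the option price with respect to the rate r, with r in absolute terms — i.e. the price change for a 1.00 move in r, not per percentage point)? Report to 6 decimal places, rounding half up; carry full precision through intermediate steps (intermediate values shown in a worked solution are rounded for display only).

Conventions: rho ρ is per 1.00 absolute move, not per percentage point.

price = 15.699091
ρ = 82.410896

σ√T = 0.3302·√1.8829 = 0.453096
d₁ = (ln(S/K) + (r−q+σ²/2)T) / (σ√T) = (ln(138.96/166.97) + (0.0209−0.0144+0.3302²/2)·1.8829) / 0.453096 = (-0.183628 + 0.114887) / 0.453096 = -0.151714
d₂ = d₁ − σ√T = -0.151714 − 0.453096 = -0.604810
e^{−rT} = 0.961412
e^{−qT} = 0.973251
N(d₁) = 0.439706,  N(d₂) = 0.272653
Call price V = S·e^{−qT}·N(d₁) − K·e^{−rT}·N(d₂) = 59.467159 − 43.768068 = 15.699091
ρ = K·T·e^{−rT}·N(d₂) = 82.410896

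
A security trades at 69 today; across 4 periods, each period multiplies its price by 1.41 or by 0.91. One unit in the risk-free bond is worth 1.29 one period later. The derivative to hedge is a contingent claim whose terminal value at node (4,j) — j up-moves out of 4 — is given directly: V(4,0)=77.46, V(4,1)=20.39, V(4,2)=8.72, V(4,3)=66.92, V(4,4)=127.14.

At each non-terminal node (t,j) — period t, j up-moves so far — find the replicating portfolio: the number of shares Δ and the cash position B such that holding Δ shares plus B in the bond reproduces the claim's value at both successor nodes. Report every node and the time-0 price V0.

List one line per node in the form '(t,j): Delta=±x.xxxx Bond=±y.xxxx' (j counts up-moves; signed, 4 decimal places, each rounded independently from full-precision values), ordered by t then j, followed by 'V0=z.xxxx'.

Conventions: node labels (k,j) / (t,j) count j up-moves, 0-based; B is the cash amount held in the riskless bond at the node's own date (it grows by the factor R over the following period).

(0,0): Delta=0.6524 Bond=-18.4840
(1,0): Delta=0.4990 Bond=-14.2145
(1,1): Delta=0.6837 Bond=-26.8853
(2,0): Delta=-0.6123 Bond=45.1637
(2,1): Delta=0.7255 Bond=-38.3895
(2,2): Delta=0.6751 Bond=-33.5112
(3,0): Delta=-2.1952 Bond=140.5639
(3,1): Delta=-0.2897 Bond=32.2709
(3,2): Delta=0.9324 Bond=-75.3519
(3,3): Delta=0.6227 Bond=-33.0856
V0=26.5317

The replicating-portfolio and risk-neutral prices coincide; use p* = (1.29−0.91)/(1.41−0.91) = 0.7600 for the latter.
Terminal payoffs: V(4,0)=77.4600, V(4,1)=20.3900, V(4,2)=8.7200, V(4,3)=66.9200, V(4,4)=127.1400
  t=3,j=0: stock 51.9964 → up 73.3149 (V=20.3900), down 47.3167 (V=77.4600). Price 26.4239; hedge Δ=-2.1952, bond B=140.5639.
  t=3,j=1: stock 80.5658 → up 113.5978 (V=8.7200), down 73.3149 (V=20.3900). Price 8.9309; hedge Δ=-0.2897, bond B=32.2709.
  t=3,j=2: stock 124.8328 → up 176.0142 (V=66.9200), down 113.5978 (V=8.7200). Price 41.0481; hedge Δ=0.9324, bond B=-75.3519.
  t=3,j=3: stock 193.4222 → up 272.7254 (V=127.1400), down 176.0142 (V=66.9200). Price 87.3544; hedge Δ=0.6227, bond B=-33.0856.
  t=2,j=0: stock 57.1389 → up 80.5658 (V=8.9309), down 51.9964 (V=26.4239). Price 10.1777; hedge Δ=-0.6123, bond B=45.1637.
  t=2,j=1: stock 88.5339 → up 124.8328 (V=41.0481), down 80.5658 (V=8.9309). Price 25.8449; hedge Δ=0.7255, bond B=-38.3895.
  t=2,j=2: stock 137.1789 → up 193.4222 (V=87.3544), down 124.8328 (V=41.0481). Price 59.1015; hedge Δ=0.6751, bond B=-33.5112.
  t=1,j=0: stock 62.7900 → up 88.5339 (V=25.8449), down 57.1389 (V=10.1777). Price 17.1200; hedge Δ=0.4990, bond B=-14.2145.
  t=1,j=1: stock 97.2900 → up 137.1789 (V=59.1015), down 88.5339 (V=25.8449). Price 39.6278; hedge Δ=0.6837, bond B=-26.8853.
  t=0,j=0: stock 69.0000 → up 97.2900 (V=39.6278), down 62.7900 (V=17.1200). Price 26.5317; hedge Δ=0.6524, bond B=-18.4840.
Verification: the root portfolio costs Δ(0,0)·S0 + B(0,0) = 26.5317, matching V0.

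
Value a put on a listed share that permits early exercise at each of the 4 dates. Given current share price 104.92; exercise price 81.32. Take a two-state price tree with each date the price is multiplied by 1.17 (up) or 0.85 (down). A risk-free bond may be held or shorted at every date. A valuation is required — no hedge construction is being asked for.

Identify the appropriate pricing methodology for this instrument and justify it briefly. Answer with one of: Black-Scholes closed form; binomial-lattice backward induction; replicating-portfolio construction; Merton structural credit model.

framework: binomial-lattice backward induction

Key observation: the put (strike 81.32 on spot 104.92) is American-style on a 4-step discrete price model, so the early-exercise decision at every node requires stepwise backward valuation — a closed form cannot price the exercise right.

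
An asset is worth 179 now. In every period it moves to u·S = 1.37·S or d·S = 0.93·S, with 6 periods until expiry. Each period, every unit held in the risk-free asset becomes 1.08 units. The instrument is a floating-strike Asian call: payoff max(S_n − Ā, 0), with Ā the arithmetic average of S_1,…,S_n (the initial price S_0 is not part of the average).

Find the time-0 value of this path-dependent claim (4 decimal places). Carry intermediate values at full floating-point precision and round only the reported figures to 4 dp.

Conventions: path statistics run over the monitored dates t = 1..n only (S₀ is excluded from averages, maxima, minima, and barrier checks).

price = 33.8234

Under the martingale measure an up-move has probability p* = 0.3409; value the claim as the probability-weighted average of per-path payoffs, discounted 6 periods at R = 1.08.
Enumerate all 2^6 = 64 price paths (U = up ×1.37, D = down ×0.93); each path with k up-moves has probability p*^k·(1−p*)^(6−k).
DDDDDD: Ā=139.9180, payoff=0.0000, prob=0.081973
UDDDDD: Ā=206.1157, payoff=0.0000, prob=0.042400
DUDDDD: Ā=192.9890, payoff=0.0000, prob=0.042400
UUDDDD: Ā=284.2957, payoff=0.0000, prob=0.021931
DDUDDD: Ā=180.7812, payoff=0.0000, prob=0.042400
UDUDDD: Ā=266.3122, payoff=0.0000, prob=0.021931
DUUDDD: Ā=253.1855, payoff=0.0000, prob=0.021931
UUUDDD: Ā=372.9722, payoff=0.0000, prob=0.011344
DDDUDD: Ā=169.4280, payoff=1.1757, prob=0.042400
UDDUDD: Ā=249.5875, payoff=1.7319, prob=0.021931
DUDUDD: Ā=236.4608, payoff=14.8586, prob=0.021931
UUDUDD: Ā=348.3347, payoff=21.8884, prob=0.011344
DDUUDD: Ā=224.2530, payoff=27.0664, prob=0.021931
UDUUDD: Ā=330.3512, payoff=39.8720, prob=0.011344
DUUUDD: Ā=317.2245, payoff=52.9986, prob=0.011344
UUUUDD: Ā=467.3092, payoff=78.0733, prob=0.005867
DDDDUD: Ā=158.8695, payoff=11.7342, prob=0.042400
UDDDUD: Ā=234.0335, payoff=17.2859, prob=0.021931
DUDDUD: Ā=220.9068, payoff=30.4125, prob=0.021931
UUDDUD: Ā=325.4219, payoff=44.8013, prob=0.011344
DDUDUD: Ā=208.6990, payoff=42.6203, prob=0.021931
UDUDUD: Ā=307.4384, payoff=62.7848, prob=0.011344
DUUDUD: Ā=294.3117, payoff=75.9115, prob=0.011344
UUUDUD: Ā=433.5560, payoff=111.8265, prob=0.005867
DDDUUD: Ā=197.3458, payoff=53.9736, prob=0.021931
UDDUUD: Ā=290.7137, payoff=79.5095, prob=0.011344
DUDUUD: Ā=277.5870, payoff=92.6361, prob=0.011344
UUDUUD: Ā=408.9185, payoff=136.4640, prob=0.005867
DDUUUD: Ā=265.3792, payoff=104.8439, prob=0.011344
UDUUUD: Ā=390.9350, payoff=154.4475, prob=0.005867
DUUUUD: Ā=377.8083, payoff=167.5742, prob=0.005867
UUUUUD: Ā=556.5563, payoff=246.8566, prob=0.003035
DDDDDU: Ā=149.0500, payoff=21.5536, prob=0.042400
UDDDDU: Ā=219.5683, payoff=31.7510, prob=0.021931
DUDDDU: Ā=206.4417, payoff=44.8777, prob=0.021931
UUDDDU: Ā=304.1130, payoff=66.1102, prob=0.011344
DDUDDU: Ā=194.2339, payoff=57.0855, prob=0.021931
UDUDDU: Ā=286.1294, payoff=84.0937, prob=0.011344
DUUDDU: Ā=273.0028, payoff=97.2204, prob=0.011344
UUUDDU: Ā=402.1654, payoff=143.2171, prob=0.005867
DDDUDU: Ā=182.8806, payoff=68.4388, prob=0.021931
UDDUDU: Ā=269.4048, payoff=100.8184, prob=0.011344
DUDUDU: Ā=256.2781, payoff=113.9451, prob=0.011344
UUDUDU: Ā=377.5279, payoff=167.8545, prob=0.005867
DDUUDU: Ā=244.0703, payoff=126.1529, prob=0.011344
UDUUDU: Ā=359.5444, payoff=185.8381, prob=0.005867
DUUUDU: Ā=346.4177, payoff=198.9647, prob=0.005867
UUUUDU: Ā=510.3143, payoff=293.0986, prob=0.003035
DDDDUU: Ā=172.3221, payoff=78.9973, prob=0.021931
UDDDUU: Ā=253.8508, payoff=116.3724, prob=0.011344
DUDDUU: Ā=240.7241, payoff=129.4990, prob=0.011344
UUDDUU: Ā=354.6151, payoff=190.7674, prob=0.005867
DDUDUU: Ā=228.5163, payoff=141.7068, prob=0.011344
UDUDUU: Ā=336.6316, payoff=208.7509, prob=0.005867
DUUDUU: Ā=323.5049, payoff=221.8776, prob=0.005867
UUUDUU: Ā=476.5610, payoff=326.8519, prob=0.003035
DDDUUU: Ā=217.1631, payoff=153.0601, prob=0.011344
UDDUUU: Ā=319.9069, payoff=225.4756, prob=0.005867
DUDUUU: Ā=306.7802, payoff=238.6023, prob=0.005867
UUDUUU: Ā=451.9236, payoff=351.4893, prob=0.003035
DDUUUU: Ā=294.5724, payoff=250.8101, prob=0.005867
UDUUUU: Ā=433.9400, payoff=369.4729, prob=0.003035
DUUUUU: Ā=420.8134, payoff=382.5995, prob=0.003035
UUUUUU: Ā=619.9079, payoff=563.6144, prob=0.001570
Price = Σ prob·payoff / R^6 = 53.673471 / 1.586874 = 33.8234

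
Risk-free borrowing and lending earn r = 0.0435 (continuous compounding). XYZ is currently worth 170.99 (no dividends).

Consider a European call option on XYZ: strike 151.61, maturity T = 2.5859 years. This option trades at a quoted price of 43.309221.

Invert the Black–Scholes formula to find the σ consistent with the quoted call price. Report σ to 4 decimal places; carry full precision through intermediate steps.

sigma = 0.2150

At σ = 0.2150 the Black–Scholes value reproduces the quote:
σ√T = 0.215·√2.5859 = 0.345736
d₁ = (ln(S/K) + (r+σ²/2)T) / (σ√T) = (ln(170.99/151.61) + (0.0435+0.215²/2)·2.5859) / 0.345736 = (0.120294 + 0.172253) / 0.345736 = 0.846157
d₂ = d₁ − σ√T = 0.846157 − 0.345736 = 0.500422
e^{−rT} = 0.893609
N(d₁) = 0.801268,  N(d₂) = 0.691611
V = S·N(d₁) − K·e^{−rT}·N(d₂) = 137.008737 − 93.699516 = 43.309221 (equal to the quote); since ∂V/∂σ > 0 for all σ, the implied volatility is unique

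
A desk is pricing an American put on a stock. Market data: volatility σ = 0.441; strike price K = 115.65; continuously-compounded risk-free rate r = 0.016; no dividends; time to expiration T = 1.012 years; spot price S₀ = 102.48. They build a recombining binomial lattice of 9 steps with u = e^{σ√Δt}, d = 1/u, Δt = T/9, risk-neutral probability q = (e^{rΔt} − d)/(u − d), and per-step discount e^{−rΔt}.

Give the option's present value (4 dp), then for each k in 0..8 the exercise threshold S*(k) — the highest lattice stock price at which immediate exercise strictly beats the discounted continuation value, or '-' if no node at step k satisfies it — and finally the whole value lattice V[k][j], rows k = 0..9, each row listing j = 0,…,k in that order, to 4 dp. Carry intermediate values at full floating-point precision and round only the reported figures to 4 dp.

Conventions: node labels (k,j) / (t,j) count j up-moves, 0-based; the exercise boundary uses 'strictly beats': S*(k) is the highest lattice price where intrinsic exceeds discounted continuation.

price = 25.2212
boundary = - - - - 56.7213 65.7612 76.2417 65.7612 76.2417
tree:
25.2212
32.6860 16.8719
41.1106 23.2794 9.6867
50.0581 31.1448 14.4695 4.3124
58.9287 40.2135 21.0036 7.1321 1.1386
66.7259 49.8888 29.4207 11.5606 2.1488 0.0000
73.4512 58.9287 39.4083 18.2332 4.0553 0.0000 0.0000
79.2521 66.7259 49.8888 27.6458 7.6532 0.0000 0.0000 0.0000
84.2555 73.4512 58.9287 39.4083 14.4432 0.0000 0.0000 0.0000 0.0000
88.5711 79.2521 66.7259 49.8888 27.2574 0.0000 0.0000 0.0000 0.0000 0.0000

Δt=0.11244  u=1.15937  d=0.86254  q=0.46916  discount=0.99820
step 9 (expiry): payoffs max(K−S,0) = 88.5711 79.2521 66.7259 49.8888 27.2574 0.0000 0.0000 0.0000 0.0000 0.0000
step 8: (k=8,j=0): S=31.3945, K−S=84.2555, hold=84.0476 ⇒ V=84.2555 exercise | (k=8,j=1): S=42.1988, K−S=73.4512, hold=73.2433 ⇒ V=73.4512 exercise | (k=8,j=2): S=56.7213, K−S=58.9287, hold=58.7208 ⇒ V=58.9287 exercise | (k=8,j=3): S=76.2417, K−S=39.4083, hold=39.2004 ⇒ V=39.4083 exercise | (k=8,j=4): S=102.4800, K−S=13.1700, hold=14.4432 ⇒ V=14.4432 continue | (k=8,j=5): S=137.7481, K−S=0.0000, hold=0.0000 ⇒ V=0.0000 continue | (k=8,j=6): S=185.1535, K−S=0.0000, hold=0.0000 ⇒ V=0.0000 continue | (k=8,j=7): S=248.8733, K−S=0.0000, hold=0.0000 ⇒ V=0.0000 continue | (k=8,j=8): S=334.5220, K−S=0.0000, hold=0.0000 ⇒ V=0.0000 continue  boundary S*=76.2417
step 7: (k=7,j=0): S=36.3979, K−S=79.2521, hold=79.0442 ⇒ V=79.2521 exercise | (k=7,j=1): S=48.9241, K−S=66.7259, hold=66.5180 ⇒ V=66.7259 exercise | (k=7,j=2): S=65.7612, K−S=49.8888, hold=49.6809 ⇒ V=49.8888 exercise | (k=7,j=3): S=88.3926, K−S=27.2574, hold=27.6458 ⇒ V=27.6458 continue | (k=7,j=4): S=118.8125, K−S=0.0000, hold=7.6532 ⇒ V=7.6532 continue | (k=7,j=5): S=159.7014, K−S=0.0000, hold=0.0000 ⇒ V=0.0000 continue | (k=7,j=6): S=214.6620, K−S=0.0000, hold=0.0000 ⇒ V=0.0000 continue | (k=7,j=7): S=288.5370, K−S=0.0000, hold=0.0000 ⇒ V=0.0000 continue  boundary S*=65.7612
step 6: (k=6,j=0): S=42.1988, K−S=73.4512, hold=73.2433 ⇒ V=73.4512 exercise | (k=6,j=1): S=56.7213, K−S=58.9287, hold=58.7208 ⇒ V=58.9287 exercise | (k=6,j=2): S=76.2417, K−S=39.4083, hold=39.3823 ⇒ V=39.4083 exercise | (k=6,j=3): S=102.4800, K−S=13.1700, hold=18.2332 ⇒ V=18.2332 continue | (k=6,j=4): S=137.7481, K−S=0.0000, hold=4.0553 ⇒ V=4.0553 continue | (k=6,j=5): S=185.1535, K−S=0.0000, hold=0.0000 ⇒ V=0.0000 continue | (k=6,j=6): S=248.8733, K−S=0.0000, hold=0.0000 ⇒ V=0.0000 continue  boundary S*=76.2417
step 5: (k=5,j=0): S=48.9241, K−S=66.7259, hold=66.5180 ⇒ V=66.7259 exercise | (k=5,j=1): S=65.7612, K−S=49.8888, hold=49.6809 ⇒ V=49.8888 exercise | (k=5,j=2): S=88.3926, K−S=27.2574, hold=29.4207 ⇒ V=29.4207 continue | (k=5,j=3): S=118.8125, K−S=0.0000, hold=11.5606 ⇒ V=11.5606 continue | (k=5,j=4): S=159.7014, K−S=0.0000, hold=2.1488 ⇒ V=2.1488 continue | (k=5,j=5): S=214.6620, K−S=0.0000, hold=0.0000 ⇒ V=0.0000 continue  boundary S*=65.7612
step 4: (k=4,j=0): S=56.7213, K−S=58.9287, hold=58.7208 ⇒ V=58.9287 exercise | (k=4,j=1): S=76.2417, K−S=39.4083, hold=40.2135 ⇒ V=40.2135 continue | (k=4,j=2): S=102.4800, K−S=13.1700, hold=21.0036 ⇒ V=21.0036 continue | (k=4,j=3): S=137.7481, K−S=0.0000, hold=7.1321 ⇒ V=7.1321 continue | (k=4,j=4): S=185.1535, K−S=0.0000, hold=1.1386 ⇒ V=1.1386 continue  boundary S*=56.7213
step 3: (k=3,j=0): S=65.7612, K−S=49.8888, hold=50.0581 ⇒ V=50.0581 continue | (k=3,j=1): S=88.3926, K−S=27.2574, hold=31.1448 ⇒ V=31.1448 continue | (k=3,j=2): S=118.8125, K−S=0.0000, hold=14.4695 ⇒ V=14.4695 continue | (k=3,j=3): S=159.7014, K−S=0.0000, hold=4.3124 ⇒ V=4.3124 continue  boundary S*=-
step 2: (k=2,j=0): S=76.2417, K−S=39.4083, hold=41.1106 ⇒ V=41.1106 continue | (k=2,j=1): S=102.4800, K−S=13.1700, hold=23.2794 ⇒ V=23.2794 continue | (k=2,j=2): S=137.7481, K−S=0.0000, hold=9.6867 ⇒ V=9.6867 continue  boundary S*=-
step 1: (k=1,j=0): S=88.3926, K−S=27.2574, hold=32.6860 ⇒ V=32.6860 continue | (k=1,j=1): S=118.8125, K−S=0.0000, hold=16.8719 ⇒ V=16.8719 continue  boundary S*=-
step 0: (k=0,j=0): S=102.4800, K−S=13.1700, hold=25.2212 ⇒ V=25.2212 continue  boundary S*=-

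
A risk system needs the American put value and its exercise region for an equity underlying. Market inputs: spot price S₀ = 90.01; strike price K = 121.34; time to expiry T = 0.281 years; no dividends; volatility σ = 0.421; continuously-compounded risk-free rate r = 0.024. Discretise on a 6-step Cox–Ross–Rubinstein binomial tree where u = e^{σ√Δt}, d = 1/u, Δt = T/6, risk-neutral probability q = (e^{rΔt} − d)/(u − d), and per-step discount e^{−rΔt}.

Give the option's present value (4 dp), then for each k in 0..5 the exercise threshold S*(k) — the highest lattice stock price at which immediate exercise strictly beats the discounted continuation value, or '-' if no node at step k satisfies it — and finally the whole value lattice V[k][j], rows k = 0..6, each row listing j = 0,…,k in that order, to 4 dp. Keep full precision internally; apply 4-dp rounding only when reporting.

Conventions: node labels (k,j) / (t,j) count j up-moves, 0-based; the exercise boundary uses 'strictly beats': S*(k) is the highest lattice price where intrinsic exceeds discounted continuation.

price = 31.9553
boundary = - 82.1718 75.0162 82.1718 90.0100 98.5959
tree:
31.9553
39.1682 24.3214
46.3238 31.5291 16.6753
52.8564 39.1682 23.4387 9.4863
58.8200 46.3238 31.3300 15.0600 3.5519
64.2644 52.8564 39.1682 22.7441 6.8833 0.0000
69.2346 58.8200 46.3238 31.3300 13.3393 0.0000 0.0000

Δt=0.04683  u=1.09539  d=0.91292  q=0.48340  discount=0.99888
step 6 (expiry): payoffs max(K−S,0) = 69.2346 58.8200 46.3238 31.3300 13.3393 0.0000 0.0000
step 5: (k=5,j=0): S=57.0756, K−S=64.2644, hold=64.1280 ⇒ V=64.2644 exercise | (k=5,j=1): S=68.4836, K−S=52.8564, hold=52.7201 ⇒ V=52.8564 exercise | (k=5,j=2): S=82.1718, K−S=39.1682, hold=39.0319 ⇒ V=39.1682 exercise | (k=5,j=3): S=98.5959, K−S=22.7441, hold=22.6078 ⇒ V=22.7441 exercise | (k=5,j=4): S=118.3027, K−S=3.0373, hold=6.8833 ⇒ V=6.8833 continue | (k=5,j=5): S=141.9485, K−S=0.0000, hold=0.0000 ⇒ V=0.0000 continue  boundary S*=98.5959
step 4: (k=4,j=0): S=62.5200, K−S=58.8200, hold=58.6837 ⇒ V=58.8200 exercise | (k=4,j=1): S=75.0162, K−S=46.3238, hold=46.1875 ⇒ V=46.3238 exercise | (k=4,j=2): S=90.0100, K−S=31.3300, hold=31.1937 ⇒ V=31.3300 exercise | (k=4,j=3): S=108.0007, K−S=13.3393, hold=15.0600 ⇒ V=15.0600 continue | (k=4,j=4): S=129.5874, K−S=0.0000, hold=3.5519 ⇒ V=3.5519 continue  boundary S*=90.0100
step 3: (k=3,j=0): S=68.4836, K−S=52.8564, hold=52.7201 ⇒ V=52.8564 exercise | (k=3,j=1): S=82.1718, K−S=39.1682, hold=39.0319 ⇒ V=39.1682 exercise | (k=3,j=2): S=98.5959, K−S=22.7441, hold=23.4387 ⇒ V=23.4387 continue | (k=3,j=3): S=118.3027, K−S=3.0373, hold=9.4863 ⇒ V=9.4863 continue  boundary S*=82.1718
step 2: (k=2,j=0): S=75.0162, K−S=46.3238, hold=46.1875 ⇒ V=46.3238 exercise | (k=2,j=1): S=90.0100, K−S=31.3300, hold=31.5291 ⇒ V=31.5291 continue | (k=2,j=2): S=108.0007, K−S=13.3393, hold=16.6753 ⇒ V=16.6753 continue  boundary S*=75.0162
step 1: (k=1,j=0): S=82.1718, K−S=39.1682, hold=39.1280 ⇒ V=39.1682 exercise | (k=1,j=1): S=98.5959, K−S=22.7441, hold=24.3214 ⇒ V=24.3214 continue  boundary S*=82.1718
step 0: (k=0,j=0): S=90.0100, K−S=31.3300, hold=31.9553 ⇒ V=31.9553 continue  boundary S*=-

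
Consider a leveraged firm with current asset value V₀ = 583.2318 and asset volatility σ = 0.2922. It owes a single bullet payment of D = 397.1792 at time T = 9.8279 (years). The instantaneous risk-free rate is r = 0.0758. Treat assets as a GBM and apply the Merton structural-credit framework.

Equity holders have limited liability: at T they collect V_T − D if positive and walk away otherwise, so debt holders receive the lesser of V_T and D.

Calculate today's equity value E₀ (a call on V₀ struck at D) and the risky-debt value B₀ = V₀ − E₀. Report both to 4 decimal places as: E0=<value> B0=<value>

Apply the equity-as-call identities (strike 397.1792, horizon 9.8279 years):
d₁ = [ln(V₀/D) + (r + σ²/2)T] / (σ√T)
   = [ln(583.2318/397.1792) + (0.0758 + 0.5·0.2922²)·9.8279] / (0.2922·√9.8279)
   = [0.384197 + 1.164512] / 0.916032 = 1.690672
d₂ = d₁ − σ√T = 1.690672 − 0.916032 = 0.774640
N(d₁) = 0.954550,  N(d₂) = 0.780724,  e^(−rT) = 0.474756
E₀ = V₀·N(d₁) − D·e^(−rT)·N(d₂)
   = 583.2318·0.954550 − 397.1792·0.474756·0.780724 = 409.508357
B₀ = V₀ − E₀ = 583.2318 − 409.508357 = 173.723443

E0=409.5084 B0=173.7234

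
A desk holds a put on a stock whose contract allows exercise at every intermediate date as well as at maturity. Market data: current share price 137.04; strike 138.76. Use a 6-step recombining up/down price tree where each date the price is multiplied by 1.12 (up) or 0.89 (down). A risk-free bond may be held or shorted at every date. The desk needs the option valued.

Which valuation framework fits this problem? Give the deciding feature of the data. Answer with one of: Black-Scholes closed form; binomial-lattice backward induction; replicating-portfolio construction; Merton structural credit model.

framework: binomial-lattice backward induction

Key observation: the defining feature is the embedded early-exercise option across 6 discrete dates on the spot-137.04 tree; pricing the strike-138.76 put means working backward with an exercise test at every node.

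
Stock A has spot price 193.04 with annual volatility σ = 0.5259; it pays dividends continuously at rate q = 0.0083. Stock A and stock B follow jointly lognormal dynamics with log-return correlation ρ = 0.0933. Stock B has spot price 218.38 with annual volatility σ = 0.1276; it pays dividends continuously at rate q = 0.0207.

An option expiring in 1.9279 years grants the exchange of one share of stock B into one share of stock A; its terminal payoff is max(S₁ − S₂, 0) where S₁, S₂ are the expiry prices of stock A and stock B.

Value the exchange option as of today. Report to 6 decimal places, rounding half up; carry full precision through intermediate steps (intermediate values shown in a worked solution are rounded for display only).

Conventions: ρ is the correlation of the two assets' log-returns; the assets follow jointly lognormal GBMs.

exchange price = 47.904748

σ_eff = √(σ₁² + σ₂² − 2ρσ₁σ₂) = √(0.5259² + 0.1276² − 2·0.0933·0.5259·0.1276) = 0.529463
d₁ = (ln(S₁/S₂) + (q₂ − q₁ + σ_eff²/2)T) / (σ_eff√T) = (ln(193.04/218.38) + (0.0207 − 0.0083 + 0.140165)·1.9279) / 0.735153 = 0.232321
d₂ = d₁ − σ_eff√T = 0.232321 − 0.735153 = -0.502832
N(d₁) = 0.591856,  N(d₂) = 0.307541
V = S₁·e^{−q₁T}·N(d₁) − S₂·e^{−q₂T}·N(d₂) = 112.438170 − 64.533422 = 47.904748
Key observation: r never enters — measured in units of stock B, the claim is a call on S₁/S₂ struck at 1, so only the dividend yields and σ_eff matter.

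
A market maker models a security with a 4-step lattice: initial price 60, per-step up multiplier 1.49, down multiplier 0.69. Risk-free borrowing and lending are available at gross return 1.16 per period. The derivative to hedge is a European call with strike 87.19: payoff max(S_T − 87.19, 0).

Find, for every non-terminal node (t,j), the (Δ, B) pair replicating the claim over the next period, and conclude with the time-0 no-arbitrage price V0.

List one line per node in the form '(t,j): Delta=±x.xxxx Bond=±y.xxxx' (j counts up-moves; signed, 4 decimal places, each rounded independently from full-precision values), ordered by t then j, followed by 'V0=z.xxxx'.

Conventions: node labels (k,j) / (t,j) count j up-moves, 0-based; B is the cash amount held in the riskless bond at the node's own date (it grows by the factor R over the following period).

(0,0): Delta=0.7134 Bond=-19.8889
(1,0): Delta=0.3854 Bond=-9.4902
(1,1): Delta=0.8201 Bond=-32.6067
(2,0): Delta=0.0000 Bond=0.0000
(2,1): Delta=0.5107 Bond=-18.7380
(2,2): Delta=0.9207 Bond=-51.2243
(3,0): Delta=0.0000 Bond=0.0000
(3,1): Delta=0.0000 Bond=0.0000
(3,2): Delta=0.6767 Bond=-36.9976
(3,3): Delta=1.0000 Bond=-75.1638
V0=22.9161

Since d<R<u, set p* = (R−d)/(u−d) = 0.5875; price each node as the discounted p*-expectation of its children.
At maturity the claim pays: V(4,0)=0.0000, V(4,1)=0.0000, V(4,2)=0.0000, V(4,3)=49.7591, V(4,4)=208.5406
Node (3,0) S=19.7105: V=(p*·0.0000+(1−p*)·0.0000)/1.16=0.0000; Δ=(0.0000−0.0000)/(29.3687−13.6003)=0.0000; B=V−Δ·S=0.0000
Node (3,1) S=42.5633: V=(p*·0.0000+(1−p*)·0.0000)/1.16=0.0000; Δ=(0.0000−0.0000)/(63.4194−29.3687)=0.0000; B=V−Δ·S=0.0000
Node (3,2) S=91.9121: V=(p*·49.7591+(1−p*)·0.0000)/1.16=25.2013; Δ=(49.7591−0.0000)/(136.9491−63.4194)=0.6767; B=V−Δ·S=-36.9976
Node (3,3) S=198.4769: V=(p*·208.5406+(1−p*)·49.7591)/1.16=123.3131; Δ=(208.5406−49.7591)/(295.7306−136.9491)=1.0000; B=V−Δ·S=-75.1638
Node (2,0) S=28.5660: V=(p*·0.0000+(1−p*)·0.0000)/1.16=0.0000; Δ=(0.0000−0.0000)/(42.5633−19.7105)=0.0000; B=V−Δ·S=0.0000
Node (2,1) S=61.6860: V=(p*·25.2013+(1−p*)·0.0000)/1.16=12.7636; Δ=(25.2013−0.0000)/(91.9121−42.5633)=0.5107; B=V−Δ·S=-18.7380
Node (2,2) S=133.2060: V=(p*·123.3131+(1−p*)·25.2013)/1.16=71.4155; Δ=(123.3131−25.2013)/(198.4769−91.9121)=0.9207; B=V−Δ·S=-51.2243
Node (1,0) S=41.4000: V=(p*·12.7636+(1−p*)·0.0000)/1.16=6.4643; Δ=(12.7636−0.0000)/(61.6860−28.5660)=0.3854; B=V−Δ·S=-9.4902
Node (1,1) S=89.4000: V=(p*·71.4155+(1−p*)·12.7636)/1.16=40.7083; Δ=(71.4155−12.7636)/(133.2060−61.6860)=0.8201; B=V−Δ·S=-32.6067
Node (0,0) S=60.0000: V=(p*·40.7083+(1−p*)·6.4643)/1.16=22.9161; Δ=(40.7083−6.4643)/(89.4000−41.4000)=0.7134; B=V−Δ·S=-19.8889
Verification: the root portfolio costs Δ(0,0)·S0 + B(0,0) = 22.9161, matching V0.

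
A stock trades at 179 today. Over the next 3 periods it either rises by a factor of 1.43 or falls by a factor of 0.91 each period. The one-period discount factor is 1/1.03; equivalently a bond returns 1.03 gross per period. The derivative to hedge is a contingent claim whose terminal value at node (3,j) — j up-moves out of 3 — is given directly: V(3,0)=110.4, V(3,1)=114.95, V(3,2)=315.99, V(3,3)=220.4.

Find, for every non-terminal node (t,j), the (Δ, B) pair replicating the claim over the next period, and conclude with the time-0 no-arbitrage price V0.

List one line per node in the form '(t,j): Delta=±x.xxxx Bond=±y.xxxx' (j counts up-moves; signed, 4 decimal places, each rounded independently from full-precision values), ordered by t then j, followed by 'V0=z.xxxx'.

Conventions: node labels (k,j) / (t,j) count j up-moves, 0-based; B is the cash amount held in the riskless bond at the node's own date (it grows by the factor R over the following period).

(0,0): Delta=0.6985 Bond=2.0631
(1,0): Delta=0.5719 Bond=22.7503
(1,1): Delta=0.9671 Bond=-66.6258
(2,0): Delta=0.0590 Bond=99.4539
(2,1): Delta=1.6598 Bond=-229.9709
(2,2): Delta=-0.5022 Bond=469.1966
V0=127.0964

Under the risk-neutral measure, an up-move has probability p* = (R−d)/(u−d) = 0.2308 and values discount at R = 1.03.
At maturity the claim pays: V(3,0)=110.4000, V(3,1)=114.9500, V(3,2)=315.9900, V(3,3)=220.4000
  t=2,j=0: stock 148.2299 → up 211.9688 (V=114.9500), down 134.8892 (V=110.4000). Price 108.2039; hedge Δ=0.0590, bond B=99.4539.
  t=2,j=1: stock 232.9327 → up 333.0938 (V=315.9900), down 211.9688 (V=114.9500). Price 156.6445; hedge Δ=1.6598, bond B=-229.9709.
  t=2,j=2: stock 366.0371 → up 523.4331 (V=220.4000), down 333.0938 (V=315.9900). Price 285.3697; hedge Δ=-0.5022, bond B=469.1966.
  t=1,j=0: stock 162.8900 → up 232.9327 (V=156.6445), down 148.2299 (V=108.2039). Price 115.9053; hedge Δ=0.5719, bond B=22.7503.
  t=1,j=1: stock 255.9700 → up 366.0371 (V=285.3697), down 232.9327 (V=156.6445). Price 180.9226; hedge Δ=0.9671, bond B=-66.6258.
  t=0,j=0: stock 179.0000 → up 255.9700 (V=180.9226), down 162.8900 (V=115.9053). Price 127.0964; hedge Δ=0.6985, bond B=2.0631.
Check: Δ(0,0)·S0 + B(0,0) = 127.0964 = V0.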